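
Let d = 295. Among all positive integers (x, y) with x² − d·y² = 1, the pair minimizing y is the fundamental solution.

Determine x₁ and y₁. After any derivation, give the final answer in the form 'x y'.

2024999 117900

√295 = [17; 5,1,2,3,2,6,2,3,2,1,5,34, …], period ℓ=12 (even) → k=11
k=0  a_k=17  p_k/q_k = 17/1
…
k=2  a_k=1  p_k/q_k = 103/6
…
k=6  a_k=6  p_k/q_k = 14479/843
k=7  a_k=2  p_k/q_k = 31208/1817
…
k=9  a_k=2  p_k/q_k = 247414/14405
k=10  a_k=1  p_k/q_k = 355517/20699
k=11  a_k=5  p_k/q_k = 2024999/117900
→ (2024999, 117900).  Check: 2024999²=4100620950001, 295·117900²=4100620950000, difference 1.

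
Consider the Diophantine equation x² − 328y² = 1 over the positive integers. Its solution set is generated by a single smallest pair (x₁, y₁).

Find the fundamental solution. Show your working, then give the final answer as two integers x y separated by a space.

163 9

√328 → a₀=18, period (9,36); ℓ=2 even so k=1
k=0  a_k=18  p_k/q_k = 18/1
k=1  a_k=9  p_k/q_k = 163/9
→ (163, 9).  Check: 163²=26569, 328·9²=26568, difference 1.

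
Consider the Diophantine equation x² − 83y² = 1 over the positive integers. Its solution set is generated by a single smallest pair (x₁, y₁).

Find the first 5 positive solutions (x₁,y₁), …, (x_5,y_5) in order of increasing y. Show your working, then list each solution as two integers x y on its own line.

d=83: √d = [9; 9,18] (ℓ=2, even), read p_1/q_1
i=0: a=9 ⇒ p=9, q=1
i=1: a=9 ⇒ p=82, q=9
→ (82, 9).  Check: 82²=6724, 83·9²=6723, difference 1.
k=2:  x_2 = 82·82+83·9·9 = 13447,  y_2 = 82·9+9·82 = 1476
k=3:  x_3 = 82·13447+83·9·1476 = 2205226,  y_3 = 82·1476+9·13447 = 242055
k=4:  x_4 = 82·2205226+83·9·242055 = 361643617,  y_4 = 82·242055+9·2205226 = 39695544
k=5:  x_5 = 82·361643617+83·9·39695544 = 59307347962,  y_5 = 82·39695544+9·361643617 = 6509827161

82 9
13447 1476
2205226 242055
361643617 39695544
59307347962 6509827161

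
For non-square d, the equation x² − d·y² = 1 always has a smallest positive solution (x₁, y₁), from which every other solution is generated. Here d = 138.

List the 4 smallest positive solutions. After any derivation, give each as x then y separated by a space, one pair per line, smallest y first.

47 4
4417 376
415151 35340
39019777 3321584

d=138: √d = [11; 1,2,1,22] (ℓ=4, even), read p_3/q_3
i=0: a=11 ⇒ p=11, q=1
i=1: a=1 ⇒ p=12, q=1
i=2: a=2 ⇒ p=35, q=3
i=3: a=1 ⇒ p=47, q=4
fundamental: x₁=47, y₁=4  (since 2209 − 138·16 = 1)
n=2: (47,4)∘(47,4) = (47·47+138·4·4, 47·4+4·47) = (4417,376)
n=3: (4417,376)∘(47,4) = (47·4417+138·4·376, 47·376+4·4417) = (415151,35340)
n=4: (415151,35340)∘(47,4) = (47·415151+138·4·35340, 47·35340+4·415151) = (39019777,3321584)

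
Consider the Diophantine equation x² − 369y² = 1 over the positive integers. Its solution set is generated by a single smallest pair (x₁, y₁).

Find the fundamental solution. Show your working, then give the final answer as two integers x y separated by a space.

8396801 437120

[19; 4,1,3,2,7,4,7,2,3,1,4,38] for √369; ℓ=12 ⇒ convergent index 11
step 0: (19, 1)  from 19·(1,0) + (0,1)
step 1: (77, 4)  from 4·(19,1) + (1,0)
…
step 4: (826, 43)  from 2·(365,19) + (96,5)
step 5: (6147, 320)  from 7·(826,43) + (365,19)
…
step 9: (1364557, 71036)  from 3·(393504,20485) + (184045,9581)
step 10: (1758061, 91521)  from 1·(1364557,71036) + (393504,20485)
step 11: (8396801, 437120)  from 4·(1758061,91521) + (1364557,71036)
→ (8396801, 437120).  Check: 8396801²=70506267033601, 369·437120²=70506267033600, difference 1.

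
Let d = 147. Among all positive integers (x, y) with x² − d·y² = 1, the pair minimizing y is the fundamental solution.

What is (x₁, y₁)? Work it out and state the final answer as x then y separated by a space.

d=147: √d = [12; 8,24] (ℓ=2, even), read p_1/q_1
step 0: (12, 1)  from 12·(1,0) + (0,1)
step 1: (97, 8)  from 8·(12,1) + (1,0)
fundamental: x₁=97, y₁=8  (since 9409 − 147·64 = 1)

97 8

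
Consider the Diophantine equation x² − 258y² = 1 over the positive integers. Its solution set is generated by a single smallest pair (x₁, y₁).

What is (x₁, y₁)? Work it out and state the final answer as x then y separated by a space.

257 16

√258 = [16; 16,32, …], period ℓ=2 (even) → k=1
k=0  a_k=16  p_k/q_k = 16/1
k=1  a_k=16  p_k/q_k = 257/16
→ (257, 16).  Check: 257²=66049, 258·16²=66048, difference 1.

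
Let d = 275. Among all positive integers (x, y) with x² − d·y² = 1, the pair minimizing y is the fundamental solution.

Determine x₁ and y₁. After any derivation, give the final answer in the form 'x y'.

√275 → a₀=16, period (1,1,2,1,1,32); ℓ=6 even so k=5
a_0=16:  p_0=16·1+0=16,  q_0=16·0+1=1
…
a_4=1:  p_4=1·83+33=116,  q_4=1·5+2=7
a_5=1:  p_5=1·116+83=199,  q_5=1·7+5=12
(x₁, y₁) = (199, 12);  199² − 275·12² = 1 ✓

199 12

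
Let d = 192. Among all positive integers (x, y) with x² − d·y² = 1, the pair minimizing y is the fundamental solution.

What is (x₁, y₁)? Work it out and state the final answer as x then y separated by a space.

d=192: √d = [13; 1,5,1,26] (ℓ=4, even), read p_3/q_3
a_0=13:  p_0=13·1+0=13,  q_0=13·0+1=1
a_1=1:  p_1=1·13+1=14,  q_1=1·1+0=1
a_2=5:  p_2=5·14+13=83,  q_2=5·1+1=6
a_3=1:  p_3=1·83+14=97,  q_3=1·6+1=7
(x₁, y₁) = (97, 7);  97² − 192·7² = 1 ✓

97 7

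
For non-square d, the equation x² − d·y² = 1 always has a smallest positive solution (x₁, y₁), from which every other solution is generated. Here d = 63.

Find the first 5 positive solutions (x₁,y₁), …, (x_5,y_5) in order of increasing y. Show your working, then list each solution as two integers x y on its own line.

[7; 1,14] for √63; ℓ=2 ⇒ convergent index 1
a_0=7:  p_0=7·1+0=7,  q_0=7·0+1=1
a_1=1:  p_1=1·7+1=8,  q_1=1·1+0=1
fundamental: x₁=8, y₁=1  (since 64 − 63·1 = 1)
(x_2, y_2) = (8·8 + 63·1·1, 8·1 + 1·8) = (127, 16)
(x_3, y_3) = (8·127 + 63·1·16, 8·16 + 1·127) = (2024, 255)
(x_4, y_4) = (8·2024 + 63·1·255, 8·255 + 1·2024) = (32257, 4064)
(x_5, y_5) = (8·32257 + 63·1·4064, 8·4064 + 1·32257) = (514088, 64769)

8 1
127 16
2024 255
32257 4064
514088 64769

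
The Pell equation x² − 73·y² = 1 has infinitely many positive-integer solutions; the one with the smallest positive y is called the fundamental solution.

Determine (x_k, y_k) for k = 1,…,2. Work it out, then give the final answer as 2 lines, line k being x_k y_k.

[8; 1,1,5,5,1,1,16] for √73; ℓ=7 ⇒ convergent index 13
k=0  a_k=8  p_k/q_k = 8/1
k=1  a_k=1  p_k/q_k = 9/1
…
k=3  a_k=5  p_k/q_k = 94/11
k=4  a_k=5  p_k/q_k = 487/57
k=5  a_k=1  p_k/q_k = 581/68
…
k=8  a_k=1  p_k/q_k = 18737/2193
k=9  a_k=1  p_k/q_k = 36406/4261
k=10  a_k=5  p_k/q_k = 200767/23498
k=11  a_k=5  p_k/q_k = 1040241/121751
k=12  a_k=1  p_k/q_k = 1241008/145249
k=13  a_k=1  p_k/q_k = 2281249/267000
(x₁, y₁) = (2281249, 267000);  2281249² − 73·267000² = 1 ✓
n=2: (2281249,267000)∘(2281249,267000) = (2281249·2281249+73·267000·267000, 2281249·267000+267000·2281249) = (10408194000001,1218186966000)

2281249 267000
10408194000001 1218186966000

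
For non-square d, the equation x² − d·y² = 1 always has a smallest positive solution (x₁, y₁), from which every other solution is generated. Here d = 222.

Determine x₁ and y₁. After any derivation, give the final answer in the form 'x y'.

149 10

√222 → a₀=14, period (1,8,1,28); ℓ=4 even so k=3
i=0: a=14 ⇒ p=14, q=1
…
i=2: a=8 ⇒ p=134, q=9
i=3: a=1 ⇒ p=149, q=10
→ (149, 10).  Check: 149²=22201, 222·10²=22200, difference 1.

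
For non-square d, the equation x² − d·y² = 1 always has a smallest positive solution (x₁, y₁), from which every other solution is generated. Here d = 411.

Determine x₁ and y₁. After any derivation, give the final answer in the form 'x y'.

√411 → a₀=20, period (3,1,1,1,19,1,1,1,3,40); ℓ=10 even so k=9
a_0=20:  p_0=20·1+0=20,  q_0=20·0+1=1
a_1=3:  p_1=3·20+1=61,  q_1=3·1+0=3
a_2=1:  p_2=1·61+20=81,  q_2=1·3+1=4
…
a_5=19:  p_5=19·223+142=4379,  q_5=19·11+7=216
a_6=1:  p_6=1·4379+223=4602,  q_6=1·216+11=227
a_7=1:  p_7=1·4602+4379=8981,  q_7=1·227+216=443
a_8=1:  p_8=1·8981+4602=13583,  q_8=1·443+227=670
a_9=3:  p_9=3·13583+8981=49730,  q_9=3·670+443=2453
fundamental: x₁=49730, y₁=2453  (since 2473072900 − 411·6017209 = 1)

49730 2453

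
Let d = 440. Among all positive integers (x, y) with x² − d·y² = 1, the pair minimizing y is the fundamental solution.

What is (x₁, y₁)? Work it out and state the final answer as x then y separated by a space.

√440 → a₀=20, period (1,40); ℓ=2 even so k=1
k=0  a_k=20  p_k/q_k = 20/1
k=1  a_k=1  p_k/q_k = 21/1
(x₁, y₁) = (21, 1);  21² − 440·1² = 1 ✓

21 1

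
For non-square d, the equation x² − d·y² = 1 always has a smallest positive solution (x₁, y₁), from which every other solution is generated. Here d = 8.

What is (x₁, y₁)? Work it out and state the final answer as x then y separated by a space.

√8 = [2; 1,4, …], period ℓ=2 (even) → k=1
step 0: (2, 1)  from 2·(1,0) + (0,1)
step 1: (3, 1)  from 1·(2,1) + (1,0)
(x₁, y₁) = (3, 1);  3² − 8·1² = 1 ✓

3 1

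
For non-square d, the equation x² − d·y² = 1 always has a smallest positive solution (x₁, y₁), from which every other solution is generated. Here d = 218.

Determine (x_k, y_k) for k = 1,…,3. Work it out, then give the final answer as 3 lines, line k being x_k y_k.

d=218: √d = [14; 1,3,3,1,28] (ℓ=5, odd), read p_9/q_9
k=0  a_k=14  p_k/q_k = 14/1
k=1  a_k=1  p_k/q_k = 15/1
…
k=3  a_k=3  p_k/q_k = 192/13
…
k=5  a_k=28  p_k/q_k = 7220/489
k=6  a_k=1  p_k/q_k = 7471/506
k=7  a_k=3  p_k/q_k = 29633/2007
k=8  a_k=3  p_k/q_k = 96370/6527
k=9  a_k=1  p_k/q_k = 126003/8534
→ (126003, 8534).  Check: 126003²=15876756009, 218·8534²=15876756008, difference 1.
(x_2, y_2) = (126003·126003 + 218·8534·8534, 126003·8534 + 8534·126003) = (31753512017, 2150619204)
(x_3, y_3) = (126003·31753512017 + 218·8534·2150619204, 126003·2150619204 + 8534·31753512017) = (8002075549230099, 541968943114690)

126003 8534
31753512017 2150619204
8002075549230099 541968943114690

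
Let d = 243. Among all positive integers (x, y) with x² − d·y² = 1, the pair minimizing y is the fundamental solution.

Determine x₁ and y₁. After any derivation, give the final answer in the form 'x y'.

70226 4505

√243 → a₀=15, period (1,1,2,3,15,3,2,1,1,30); ℓ=10 even so k=9
k=0  a_k=15  p_k/q_k = 15/1
k=1  a_k=1  p_k/q_k = 16/1
k=2  a_k=1  p_k/q_k = 31/2
k=3  a_k=2  p_k/q_k = 78/5
k=4  a_k=3  p_k/q_k = 265/17
k=5  a_k=15  p_k/q_k = 4053/260
…
k=7  a_k=2  p_k/q_k = 28901/1854
k=8  a_k=1  p_k/q_k = 41325/2651
k=9  a_k=1  p_k/q_k = 70226/4505
(x₁, y₁) = (70226, 4505);  70226² − 243·4505² = 1 ✓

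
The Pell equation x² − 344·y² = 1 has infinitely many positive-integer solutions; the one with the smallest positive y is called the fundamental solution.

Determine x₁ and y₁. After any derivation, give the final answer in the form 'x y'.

[18; 1,1,4,1,3,1,4,1,1,36] for √344; ℓ=10 ⇒ convergent index 9
a_0=18:  p_0=18·1+0=18,  q_0=18·0+1=1
a_1=1:  p_1=1·18+1=19,  q_1=1·1+0=1
a_2=1:  p_2=1·19+18=37,  q_2=1·1+1=2
a_3=4:  p_3=4·37+19=167,  q_3=4·2+1=9
a_4=1:  p_4=1·167+37=204,  q_4=1·9+2=11
a_5=3:  p_5=3·204+167=779,  q_5=3·11+9=42
a_6=1:  p_6=1·779+204=983,  q_6=1·42+11=53
…
a_8=1:  p_8=1·4711+983=5694,  q_8=1·254+53=307
a_9=1:  p_9=1·5694+4711=10405,  q_9=1·307+254=561
→ (10405, 561).  Check: 10405²=108264025, 344·561²=108264024, difference 1.

10405 561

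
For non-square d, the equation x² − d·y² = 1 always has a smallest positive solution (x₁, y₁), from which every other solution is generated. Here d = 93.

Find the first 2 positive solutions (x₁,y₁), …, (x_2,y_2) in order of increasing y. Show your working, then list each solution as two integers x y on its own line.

12151 1260
295293601 30620520

√93 = [9; 1,1,1,4,6,4,1,1,1,18, …], period ℓ=10 (even) → k=9
a_0=9:  p_0=9·1+0=9,  q_0=9·0+1=1
a_1=1:  p_1=1·9+1=10,  q_1=1·1+0=1
…
a_3=1:  p_3=1·19+10=29,  q_3=1·2+1=3
…
a_5=6:  p_5=6·135+29=839,  q_5=6·14+3=87
…
a_7=1:  p_7=1·3491+839=4330,  q_7=1·362+87=449
a_8=1:  p_8=1·4330+3491=7821,  q_8=1·449+362=811
a_9=1:  p_9=1·7821+4330=12151,  q_9=1·811+449=1260
→ (12151, 1260).  Check: 12151²=147646801, 93·1260²=147646800, difference 1.
(12151+1260√93)^2 = 295293601 + 30620520√93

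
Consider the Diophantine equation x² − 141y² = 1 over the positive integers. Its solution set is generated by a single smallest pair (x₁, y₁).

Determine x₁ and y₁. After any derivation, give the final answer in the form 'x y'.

[11; 1,6,1,22] for √141; ℓ=4 ⇒ convergent index 3
i=0: a=11 ⇒ p=11, q=1
i=1: a=1 ⇒ p=12, q=1
i=2: a=6 ⇒ p=83, q=7
i=3: a=1 ⇒ p=95, q=8
→ (95, 8).  Check: 95²=9025, 141·8²=9024, difference 1.

95 8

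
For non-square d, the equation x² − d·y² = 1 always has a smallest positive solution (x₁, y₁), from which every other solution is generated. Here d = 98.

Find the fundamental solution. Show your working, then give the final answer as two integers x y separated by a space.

99 10

[9; 1,8,1,18] for √98; ℓ=4 ⇒ convergent index 3
i=0: a=9 ⇒ p=9, q=1
…
i=2: a=8 ⇒ p=89, q=9
i=3: a=1 ⇒ p=99, q=10
fundamental: x₁=99, y₁=10  (since 9801 − 98·100 = 1)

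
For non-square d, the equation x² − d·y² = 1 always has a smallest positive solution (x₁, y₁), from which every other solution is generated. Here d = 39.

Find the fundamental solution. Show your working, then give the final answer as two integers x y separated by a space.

√39 = [6; 4,12, …], period ℓ=2 (even) → k=1
k=0  a_k=6  p_k/q_k = 6/1
k=1  a_k=4  p_k/q_k = 25/4
(x₁, y₁) = (25, 4);  25² − 39·4² = 1 ✓

25 4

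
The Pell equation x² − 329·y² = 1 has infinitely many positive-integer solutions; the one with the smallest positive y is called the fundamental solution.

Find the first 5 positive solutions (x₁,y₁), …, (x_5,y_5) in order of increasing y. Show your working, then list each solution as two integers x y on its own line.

2376415 131016
11294696504449 622696775280
53681772387237964255 2959571914453911384
255140338255224918953587201 14066342182173360946441440
1212638653869526969777790618564575 66854933113696055535160815363816

√329 → a₀=18, period (7,4,2,1,1,4,1,1,2,4,7,36); ℓ=12 even so k=11
a_0=18:  p_0=18·1+0=18,  q_0=18·0+1=1
a_1=7:  p_1=7·18+1=127,  q_1=7·1+0=7
…
a_6=4:  p_6=4·2884+1705=13241,  q_6=4·159+94=730
a_7=1:  p_7=1·13241+2884=16125,  q_7=1·730+159=889
…
a_10=4:  p_10=4·74857+29366=328794,  q_10=4·4127+1619=18127
a_11=7:  p_11=7·328794+74857=2376415,  q_11=7·18127+4127=131016
→ (2376415, 131016).  Check: 2376415²=5647348252225, 329·131016²=5647348252224, difference 1.
n=2: (2376415,131016)∘(2376415,131016) = (2376415·2376415+329·131016·131016, 2376415·131016+131016·2376415) = (11294696504449,622696775280)
n=3: (11294696504449,622696775280)∘(2376415,131016) = (2376415·11294696504449+329·131016·622696775280, 2376415·622696775280+131016·11294696504449) = (53681772387237964255,2959571914453911384)
n=4: (53681772387237964255,2959571914453911384)∘(2376415,131016) = (2376415·53681772387237964255+329·131016·2959571914453911384, 2376415·2959571914453911384+131016·53681772387237964255) = (255140338255224918953587201,14066342182173360946441440)
n=5: (255140338255224918953587201,14066342182173360946441440)∘(2376415,131016) = (2376415·255140338255224918953587201+329·131016·14066342182173360946441440, 2376415·14066342182173360946441440+131016·255140338255224918953587201) = (1212638653869526969777790618564575,66854933113696055535160815363816)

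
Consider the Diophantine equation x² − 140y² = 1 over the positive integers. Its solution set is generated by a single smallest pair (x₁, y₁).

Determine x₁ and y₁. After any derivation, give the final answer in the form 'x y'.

d=140: √d = [11; 1,4,1,22] (ℓ=4, even), read p_3/q_3
a_0=11:  p_0=11·1+0=11,  q_0=11·0+1=1
a_1=1:  p_1=1·11+1=12,  q_1=1·1+0=1
a_2=4:  p_2=4·12+11=59,  q_2=4·1+1=5
a_3=1:  p_3=1·59+12=71,  q_3=1·5+1=6
→ (71, 6).  Check: 71²=5041, 140·6²=5040, difference 1.

71 6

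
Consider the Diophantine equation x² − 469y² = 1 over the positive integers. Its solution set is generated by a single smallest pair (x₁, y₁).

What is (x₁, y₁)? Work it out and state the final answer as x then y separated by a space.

137215 6336

√469 → a₀=21, period (1,1,1,10,6,10,1,1,1,42); ℓ=10 even so k=9
step 0: (21, 1)  from 21·(1,0) + (0,1)
step 1: (22, 1)  from 1·(21,1) + (1,0)
step 2: (43, 2)  from 1·(22,1) + (21,1)
…
step 4: (693, 32)  from 10·(65,3) + (43,2)
step 5: (4223, 195)  from 6·(693,32) + (65,3)
step 6: (42923, 1982)  from 10·(4223,195) + (693,32)
…
step 8: (90069, 4159)  from 1·(47146,2177) + (42923,1982)
step 9: (137215, 6336)  from 1·(90069,4159) + (47146,2177)
→ (137215, 6336).  Check: 137215²=18827956225, 469·6336²=18827956224, difference 1.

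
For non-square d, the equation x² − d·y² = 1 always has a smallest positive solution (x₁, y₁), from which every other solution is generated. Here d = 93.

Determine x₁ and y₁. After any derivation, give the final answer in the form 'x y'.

12151 1260

√93 = [9; 1,1,1,4,6,4,1,1,1,18, …], period ℓ=10 (even) → k=9
k=0  a_k=9  p_k/q_k = 9/1
k=1  a_k=1  p_k/q_k = 10/1
k=2  a_k=1  p_k/q_k = 19/2
k=3  a_k=1  p_k/q_k = 29/3
k=4  a_k=4  p_k/q_k = 135/14
k=5  a_k=6  p_k/q_k = 839/87
k=6  a_k=4  p_k/q_k = 3491/362
…
k=8  a_k=1  p_k/q_k = 7821/811
k=9  a_k=1  p_k/q_k = 12151/1260
→ (12151, 1260).  Check: 12151²=147646801, 93·1260²=147646800, difference 1.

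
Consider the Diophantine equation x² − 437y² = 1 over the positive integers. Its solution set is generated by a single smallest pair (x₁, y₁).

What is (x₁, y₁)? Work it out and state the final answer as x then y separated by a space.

4599 220

√437 → a₀=20, period (1,9,2,9,1,40); ℓ=6 even so k=5
k=0  a_k=20  p_k/q_k = 20/1
…
k=3  a_k=2  p_k/q_k = 439/21
k=4  a_k=9  p_k/q_k = 4160/199
k=5  a_k=1  p_k/q_k = 4599/220
→ (4599, 220).  Check: 4599²=21150801, 437·220²=21150800, difference 1.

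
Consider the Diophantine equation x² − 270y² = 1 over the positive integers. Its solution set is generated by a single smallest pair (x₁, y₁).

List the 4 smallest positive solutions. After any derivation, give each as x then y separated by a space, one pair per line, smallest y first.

5291 322
55989361 3407404
592479412811 36057148806
6269617090376641 381556745257688

[16; 2,3,6,3,2,32] for √270; ℓ=6 ⇒ convergent index 5
i=0: a=16 ⇒ p=16, q=1
i=1: a=2 ⇒ p=33, q=2
i=2: a=3 ⇒ p=115, q=7
i=3: a=6 ⇒ p=723, q=44
i=4: a=3 ⇒ p=2284, q=139
i=5: a=2 ⇒ p=5291, q=322
(x₁, y₁) = (5291, 322);  5291² − 270·322² = 1 ✓
(x_2, y_2) = (5291·5291 + 270·322·322, 5291·322 + 322·5291) = (55989361, 3407404)
(x_3, y_3) = (5291·55989361 + 270·322·3407404, 5291·3407404 + 322·55989361) = (592479412811, 36057148806)
(x_4, y_4) = (5291·592479412811 + 270·322·36057148806, 5291·36057148806 + 322·592479412811) = (6269617090376641, 381556745257688)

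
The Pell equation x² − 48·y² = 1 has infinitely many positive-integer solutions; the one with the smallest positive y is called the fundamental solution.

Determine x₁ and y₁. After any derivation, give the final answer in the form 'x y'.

[6; 1,12] for √48; ℓ=2 ⇒ convergent index 1
k=0  a_k=6  p_k/q_k = 6/1
k=1  a_k=1  p_k/q_k = 7/1
fundamental: x₁=7, y₁=1  (since 49 − 48·1 = 1)

7 1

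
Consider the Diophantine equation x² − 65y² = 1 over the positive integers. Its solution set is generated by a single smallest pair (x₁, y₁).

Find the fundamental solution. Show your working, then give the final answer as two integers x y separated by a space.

d=65: √d = [8; 16] (ℓ=1, odd), read p_1/q_1
step 0: (8, 1)  from 8·(1,0) + (0,1)
step 1: (129, 16)  from 16·(8,1) + (1,0)
(x₁, y₁) = (129, 16);  129² − 65·16² = 1 ✓

129 16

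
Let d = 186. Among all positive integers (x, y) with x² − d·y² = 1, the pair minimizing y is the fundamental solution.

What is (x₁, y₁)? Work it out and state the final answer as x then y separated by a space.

[13; 1,1,1,3,4,3,1,1,1,26] for √186; ℓ=10 ⇒ convergent index 9
a_0=13:  p_0=13·1+0=13,  q_0=13·0+1=1
…
a_3=1:  p_3=1·27+14=41,  q_3=1·2+1=3
a_4=3:  p_4=3·41+27=150,  q_4=3·3+2=11
a_5=4:  p_5=4·150+41=641,  q_5=4·11+3=47
a_6=3:  p_6=3·641+150=2073,  q_6=3·47+11=152
…
a_8=1:  p_8=1·2714+2073=4787,  q_8=1·199+152=351
a_9=1:  p_9=1·4787+2714=7501,  q_9=1·351+199=550
→ (7501, 550).  Check: 7501²=56265001, 186·550²=56265000, difference 1.

7501 550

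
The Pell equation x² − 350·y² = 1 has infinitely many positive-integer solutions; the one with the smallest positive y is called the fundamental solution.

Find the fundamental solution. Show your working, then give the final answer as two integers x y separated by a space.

d=350: √d = [18; 1,2,2,2,1,36] (ℓ=6, even), read p_5/q_5
step 0: (18, 1)  from 18·(1,0) + (0,1)
step 1: (19, 1)  from 1·(18,1) + (1,0)
step 2: (56, 3)  from 2·(19,1) + (18,1)
step 3: (131, 7)  from 2·(56,3) + (19,1)
step 4: (318, 17)  from 2·(131,7) + (56,3)
step 5: (449, 24)  from 1·(318,17) + (131,7)
→ (449, 24).  Check: 449²=201601, 350·24²=201600, difference 1.

449 24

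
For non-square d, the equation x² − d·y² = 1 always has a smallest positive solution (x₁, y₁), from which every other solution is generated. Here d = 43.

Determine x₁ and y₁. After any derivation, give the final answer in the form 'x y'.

3482 531

√43 → a₀=6, period (1,1,3,1,5,1,3,1,1,12); ℓ=10 even so k=9
a_0=6:  p_0=6·1+0=6,  q_0=6·0+1=1
a_1=1:  p_1=1·6+1=7,  q_1=1·1+0=1
a_2=1:  p_2=1·7+6=13,  q_2=1·1+1=2
…
a_4=1:  p_4=1·46+13=59,  q_4=1·7+2=9
a_5=5:  p_5=5·59+46=341,  q_5=5·9+7=52
a_6=1:  p_6=1·341+59=400,  q_6=1·52+9=61
a_7=3:  p_7=3·400+341=1541,  q_7=3·61+52=235
a_8=1:  p_8=1·1541+400=1941,  q_8=1·235+61=296
a_9=1:  p_9=1·1941+1541=3482,  q_9=1·296+235=531
(x₁, y₁) = (3482, 531);  3482² − 43·531² = 1 ✓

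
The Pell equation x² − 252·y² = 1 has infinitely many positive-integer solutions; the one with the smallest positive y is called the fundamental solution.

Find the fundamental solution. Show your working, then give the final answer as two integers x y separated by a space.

[15; 1,6,1,30] for √252; ℓ=4 ⇒ convergent index 3
a_0=15:  p_0=15·1+0=15,  q_0=15·0+1=1
a_1=1:  p_1=1·15+1=16,  q_1=1·1+0=1
a_2=6:  p_2=6·16+15=111,  q_2=6·1+1=7
a_3=1:  p_3=1·111+16=127,  q_3=1·7+1=8
(x₁, y₁) = (127, 8);  127² − 252·8² = 1 ✓

127 8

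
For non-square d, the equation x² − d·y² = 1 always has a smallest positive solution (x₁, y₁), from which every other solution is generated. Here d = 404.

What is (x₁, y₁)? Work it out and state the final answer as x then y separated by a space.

√404 = [20; 10,40, …], period ℓ=2 (even) → k=1
i=0: a=20 ⇒ p=20, q=1
i=1: a=10 ⇒ p=201, q=10
→ (201, 10).  Check: 201²=40401, 404·10²=40400, difference 1.

201 10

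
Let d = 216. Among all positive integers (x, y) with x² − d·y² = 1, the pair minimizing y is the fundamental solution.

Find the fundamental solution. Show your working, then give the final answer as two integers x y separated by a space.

√216 = [14; 1,2,3,2,1,28, …], period ℓ=6 (even) → k=5
i=0: a=14 ⇒ p=14, q=1
i=1: a=1 ⇒ p=15, q=1
…
i=4: a=2 ⇒ p=338, q=23
i=5: a=1 ⇒ p=485, q=33
fundamental: x₁=485, y₁=33  (since 235225 − 216·1089 = 1)

485 33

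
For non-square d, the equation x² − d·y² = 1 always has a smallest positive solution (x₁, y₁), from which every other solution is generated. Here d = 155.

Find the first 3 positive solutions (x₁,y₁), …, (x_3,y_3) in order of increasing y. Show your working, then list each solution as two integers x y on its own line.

d=155: √d = [12; 2,4,2,24] (ℓ=4, even), read p_3/q_3
a_0=12:  p_0=12·1+0=12,  q_0=12·0+1=1
a_1=2:  p_1=2·12+1=25,  q_1=2·1+0=2
a_2=4:  p_2=4·25+12=112,  q_2=4·2+1=9
a_3=2:  p_3=2·112+25=249,  q_3=2·9+2=20
fundamental: x₁=249, y₁=20  (since 62001 − 155·400 = 1)
(249+20√155)^2 = 124001 + 9960√155
(249+20√155)^3 = 61752249 + 4960060√155

249 20
124001 9960
61752249 4960060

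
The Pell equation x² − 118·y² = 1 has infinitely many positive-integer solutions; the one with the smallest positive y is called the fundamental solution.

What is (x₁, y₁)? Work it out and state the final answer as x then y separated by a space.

[10; 1,6,3,2,10,2,3,6,1,20] for √118; ℓ=10 ⇒ convergent index 9
a_0=10:  p_0=10·1+0=10,  q_0=10·0+1=1
a_1=1:  p_1=1·10+1=11,  q_1=1·1+0=1
a_2=6:  p_2=6·11+10=76,  q_2=6·1+1=7
a_3=3:  p_3=3·76+11=239,  q_3=3·7+1=22
…
a_5=10:  p_5=10·554+239=5779,  q_5=10·51+22=532
…
a_7=3:  p_7=3·12112+5779=42115,  q_7=3·1115+532=3877
a_8=6:  p_8=6·42115+12112=264802,  q_8=6·3877+1115=24377
a_9=1:  p_9=1·264802+42115=306917,  q_9=1·24377+3877=28254
→ (306917, 28254).  Check: 306917²=94198044889, 118·28254²=94198044888, difference 1.

306917 28254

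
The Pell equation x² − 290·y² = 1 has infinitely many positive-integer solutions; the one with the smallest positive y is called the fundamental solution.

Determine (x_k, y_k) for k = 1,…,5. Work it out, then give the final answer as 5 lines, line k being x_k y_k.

579 34
670481 39372
776416419 45592742
899089542721 52796355864
1041144914054499 61138134497770

[17; 34] for √290; ℓ=1 ⇒ convergent index 1
k=0  a_k=17  p_k/q_k = 17/1
k=1  a_k=34  p_k/q_k = 579/34
fundamental: x₁=579, y₁=34  (since 335241 − 290·1156 = 1)
n=2: (579,34)∘(579,34) = (579·579+290·34·34, 579·34+34·579) = (670481,39372)
n=3: (670481,39372)∘(579,34) = (579·670481+290·34·39372, 579·39372+34·670481) = (776416419,45592742)
n=4: (776416419,45592742)∘(579,34) = (579·776416419+290·34·45592742, 579·45592742+34·776416419) = (899089542721,52796355864)
n=5: (899089542721,52796355864)∘(579,34) = (579·899089542721+290·34·52796355864, 579·52796355864+34·899089542721) = (1041144914054499,61138134497770)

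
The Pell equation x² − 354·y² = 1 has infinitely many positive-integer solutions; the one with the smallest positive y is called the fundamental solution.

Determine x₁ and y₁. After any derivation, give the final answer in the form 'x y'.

[18; 1,4,2,2,18,2,2,4,1,36] for √354; ℓ=10 ⇒ convergent index 9
k=0  a_k=18  p_k/q_k = 18/1
…
k=3  a_k=2  p_k/q_k = 207/11
…
k=5  a_k=18  p_k/q_k = 9351/497
…
k=8  a_k=4  p_k/q_k = 210294/11177
k=9  a_k=1  p_k/q_k = 258065/13716
fundamental: x₁=258065, y₁=13716  (since 66597544225 − 354·188128656 = 1)

258065 13716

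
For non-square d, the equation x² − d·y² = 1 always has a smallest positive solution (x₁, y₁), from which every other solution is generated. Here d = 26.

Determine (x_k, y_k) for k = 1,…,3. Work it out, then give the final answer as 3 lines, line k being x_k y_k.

√26 = [5; 10, …], period ℓ=1 (odd) → k=1
k=0  a_k=5  p_k/q_k = 5/1
k=1  a_k=10  p_k/q_k = 51/10
→ (51, 10).  Check: 51²=2601, 26·10²=2600, difference 1.
k=2:  x_2 = 51·51+26·10·10 = 5201,  y_2 = 51·10+10·51 = 1020
k=3:  x_3 = 51·5201+26·10·1020 = 530451,  y_3 = 51·1020+10·5201 = 104030

51 10
5201 1020
530451 104030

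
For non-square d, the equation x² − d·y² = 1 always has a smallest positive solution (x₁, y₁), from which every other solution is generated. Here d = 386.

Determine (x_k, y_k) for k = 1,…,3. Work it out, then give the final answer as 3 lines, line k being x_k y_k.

√386 = [19; 1,1,1,4,1,18,1,4,1,1,1,38, …], period ℓ=12 (even) → k=11
i=0: a=19 ⇒ p=19, q=1
i=1: a=1 ⇒ p=20, q=1
i=2: a=1 ⇒ p=39, q=2
i=3: a=1 ⇒ p=59, q=3
i=4: a=4 ⇒ p=275, q=14
i=5: a=1 ⇒ p=334, q=17
…
i=8: a=4 ⇒ p=32771, q=1668
i=9: a=1 ⇒ p=39392, q=2005
i=10: a=1 ⇒ p=72163, q=3673
i=11: a=1 ⇒ p=111555, q=5678
→ (111555, 5678).  Check: 111555²=12444518025, 386·5678²=12444518024, difference 1.
k=2:  x_2 = 111555·111555+386·5678·5678 = 24889036049,  y_2 = 111555·5678+5678·111555 = 1266818580
k=3:  x_3 = 111555·24889036049+386·5678·1266818580 = 5552992832780835,  y_3 = 111555·1266818580+5678·24889036049 = 282639893378122

111555 5678
24889036049 1266818580
5552992832780835 282639893378122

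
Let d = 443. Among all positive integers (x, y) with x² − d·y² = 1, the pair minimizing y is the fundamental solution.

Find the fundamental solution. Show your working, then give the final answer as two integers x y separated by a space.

442 21

d=443: √d = [21; 21,42] (ℓ=2, even), read p_1/q_1
k=0  a_k=21  p_k/q_k = 21/1
k=1  a_k=21  p_k/q_k = 442/21
fundamental: x₁=442, y₁=21  (since 195364 − 443·441 = 1)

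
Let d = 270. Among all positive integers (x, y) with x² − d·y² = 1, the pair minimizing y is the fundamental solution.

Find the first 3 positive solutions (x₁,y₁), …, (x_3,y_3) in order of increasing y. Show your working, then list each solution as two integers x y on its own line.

√270 → a₀=16, period (2,3,6,3,2,32); ℓ=6 even so k=5
a_0=16:  p_0=16·1+0=16,  q_0=16·0+1=1
a_1=2:  p_1=2·16+1=33,  q_1=2·1+0=2
a_2=3:  p_2=3·33+16=115,  q_2=3·2+1=7
a_3=6:  p_3=6·115+33=723,  q_3=6·7+2=44
a_4=3:  p_4=3·723+115=2284,  q_4=3·44+7=139
a_5=2:  p_5=2·2284+723=5291,  q_5=2·139+44=322
→ (5291, 322).  Check: 5291²=27994681, 270·322²=27994680, difference 1.
(5291+322√270)^2 = 55989361 + 3407404√270
(5291+322√270)^3 = 592479412811 + 36057148806√270

5291 322
55989361 3407404
592479412811 36057148806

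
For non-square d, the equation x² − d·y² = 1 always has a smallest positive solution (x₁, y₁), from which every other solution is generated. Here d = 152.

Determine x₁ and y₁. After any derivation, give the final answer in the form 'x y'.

37 3

d=152: √d = [12; 3,24] (ℓ=2, even), read p_1/q_1
step 0: (12, 1)  from 12·(1,0) + (0,1)
step 1: (37, 3)  from 3·(12,1) + (1,0)
(x₁, y₁) = (37, 3);  37² − 152·3² = 1 ✓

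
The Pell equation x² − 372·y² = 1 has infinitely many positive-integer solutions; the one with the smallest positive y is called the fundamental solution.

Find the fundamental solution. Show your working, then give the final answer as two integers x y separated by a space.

d=372: √d = [19; 3,2,12,2,3,38] (ℓ=6, even), read p_5/q_5
k=0  a_k=19  p_k/q_k = 19/1
…
k=2  a_k=2  p_k/q_k = 135/7
…
k=4  a_k=2  p_k/q_k = 3491/181
k=5  a_k=3  p_k/q_k = 12151/630
(x₁, y₁) = (12151, 630);  12151² − 372·630² = 1 ✓

12151 630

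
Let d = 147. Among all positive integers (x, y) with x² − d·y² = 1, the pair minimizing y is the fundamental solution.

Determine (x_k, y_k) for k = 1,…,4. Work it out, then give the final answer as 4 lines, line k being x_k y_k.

97 8
18817 1552
3650401 301080
708158977 58407968

d=147: √d = [12; 8,24] (ℓ=2, even), read p_1/q_1
k=0  a_k=12  p_k/q_k = 12/1
k=1  a_k=8  p_k/q_k = 97/8
(x₁, y₁) = (97, 8);  97² − 147·8² = 1 ✓
n=2: (97,8)∘(97,8) = (97·97+147·8·8, 97·8+8·97) = (18817,1552)
n=3: (18817,1552)∘(97,8) = (97·18817+147·8·1552, 97·1552+8·18817) = (3650401,301080)
n=4: (3650401,301080)∘(97,8) = (97·3650401+147·8·301080, 97·301080+8·3650401) = (708158977,58407968)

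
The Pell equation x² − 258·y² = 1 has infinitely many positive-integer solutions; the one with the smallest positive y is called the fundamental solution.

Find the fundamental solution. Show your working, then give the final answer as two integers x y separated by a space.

√258 → a₀=16, period (16,32); ℓ=2 even so k=1
a_0=16:  p_0=16·1+0=16,  q_0=16·0+1=1
a_1=16:  p_1=16·16+1=257,  q_1=16·1+0=16
fundamental: x₁=257, y₁=16  (since 66049 − 258·256 = 1)

257 16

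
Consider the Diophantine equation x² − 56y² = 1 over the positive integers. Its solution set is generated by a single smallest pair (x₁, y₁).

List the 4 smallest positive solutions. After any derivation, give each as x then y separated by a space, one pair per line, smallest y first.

15 2
449 60
13455 1798
403201 53880

√56 = [7; 2,14, …], period ℓ=2 (even) → k=1
a_0=7:  p_0=7·1+0=7,  q_0=7·0+1=1
a_1=2:  p_1=2·7+1=15,  q_1=2·1+0=2
fundamental: x₁=15, y₁=2  (since 225 − 56·4 = 1)
(x_2, y_2) = (15·15 + 56·2·2, 15·2 + 2·15) = (449, 60)
(x_3, y_3) = (15·449 + 56·2·60, 15·60 + 2·449) = (13455, 1798)
(x_4, y_4) = (15·13455 + 56·2·1798, 15·1798 + 2·13455) = (403201, 53880)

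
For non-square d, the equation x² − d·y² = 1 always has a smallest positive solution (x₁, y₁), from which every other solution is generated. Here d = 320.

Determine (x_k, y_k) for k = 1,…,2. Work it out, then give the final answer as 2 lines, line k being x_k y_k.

161 9
51841 2898

d=320: √d = [17; 1,7,1,34] (ℓ=4, even), read p_3/q_3
a_0=17:  p_0=17·1+0=17,  q_0=17·0+1=1
…
a_2=7:  p_2=7·18+17=143,  q_2=7·1+1=8
a_3=1:  p_3=1·143+18=161,  q_3=1·8+1=9
→ (161, 9).  Check: 161²=25921, 320·9²=25920, difference 1.
(x_2, y_2) = (161·161 + 320·9·9, 161·9 + 9·161) = (51841, 2898)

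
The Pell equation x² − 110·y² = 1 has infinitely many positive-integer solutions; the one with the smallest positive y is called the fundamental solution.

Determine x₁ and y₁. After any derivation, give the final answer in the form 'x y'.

21 2

d=110: √d = [10; 2,20] (ℓ=2, even), read p_1/q_1
k=0  a_k=10  p_k/q_k = 10/1
k=1  a_k=2  p_k/q_k = 21/2
fundamental: x₁=21, y₁=2  (since 441 − 110·4 = 1)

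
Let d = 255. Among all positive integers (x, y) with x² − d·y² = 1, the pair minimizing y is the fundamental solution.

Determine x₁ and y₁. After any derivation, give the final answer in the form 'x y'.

√255 → a₀=15, period (1,30); ℓ=2 even so k=1
k=0  a_k=15  p_k/q_k = 15/1
k=1  a_k=1  p_k/q_k = 16/1
fundamental: x₁=16, y₁=1  (since 256 − 255·1 = 1)

16 1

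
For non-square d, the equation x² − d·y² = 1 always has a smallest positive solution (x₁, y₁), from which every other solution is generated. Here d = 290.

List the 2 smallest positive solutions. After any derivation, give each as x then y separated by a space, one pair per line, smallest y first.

579 34
670481 39372

[17; 34] for √290; ℓ=1 ⇒ convergent index 1
step 0: (17, 1)  from 17·(1,0) + (0,1)
step 1: (579, 34)  from 34·(17,1) + (1,0)
→ (579, 34).  Check: 579²=335241, 290·34²=335240, difference 1.
(x_2, y_2) = (579·579 + 290·34·34, 579·34 + 34·579) = (670481, 39372)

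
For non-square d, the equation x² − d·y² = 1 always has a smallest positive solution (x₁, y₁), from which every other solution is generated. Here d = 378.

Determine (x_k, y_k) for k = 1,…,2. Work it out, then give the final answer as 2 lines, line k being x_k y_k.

8749 450
153090001 7874100

√378 → a₀=19, period (2,3,1,4,1,3,2,38); ℓ=8 even so k=7
k=0  a_k=19  p_k/q_k = 19/1
…
k=2  a_k=3  p_k/q_k = 136/7
k=3  a_k=1  p_k/q_k = 175/9
…
k=5  a_k=1  p_k/q_k = 1011/52
k=6  a_k=3  p_k/q_k = 3869/199
k=7  a_k=2  p_k/q_k = 8749/450
fundamental: x₁=8749, y₁=450  (since 76545001 − 378·202500 = 1)
n=2: (8749,450)∘(8749,450) = (8749·8749+378·450·450, 8749·450+450·8749) = (153090001,7874100)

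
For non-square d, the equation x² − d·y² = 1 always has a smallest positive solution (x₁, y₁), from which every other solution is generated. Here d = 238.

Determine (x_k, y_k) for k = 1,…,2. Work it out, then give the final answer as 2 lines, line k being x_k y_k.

11663 756
272051137 17634456

[15; 2,2,1,14,1,2,2,30] for √238; ℓ=8 ⇒ convergent index 7
i=0: a=15 ⇒ p=15, q=1
i=1: a=2 ⇒ p=31, q=2
i=2: a=2 ⇒ p=77, q=5
i=3: a=1 ⇒ p=108, q=7
i=4: a=14 ⇒ p=1589, q=103
i=5: a=1 ⇒ p=1697, q=110
i=6: a=2 ⇒ p=4983, q=323
i=7: a=2 ⇒ p=11663, q=756
fundamental: x₁=11663, y₁=756  (since 136025569 − 238·571536 = 1)
n=2: (11663,756)∘(11663,756) = (11663·11663+238·756·756, 11663·756+756·11663) = (272051137,17634456)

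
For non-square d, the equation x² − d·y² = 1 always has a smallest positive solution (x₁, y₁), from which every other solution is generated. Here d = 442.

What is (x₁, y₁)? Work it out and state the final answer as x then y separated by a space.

√442 → a₀=21, period (42); ℓ=1 odd so k=1
a_0=21:  p_0=21·1+0=21,  q_0=21·0+1=1
a_1=42:  p_1=42·21+1=883,  q_1=42·1+0=42
(x₁, y₁) = (883, 42);  883² − 442·42² = 1 ✓

883 42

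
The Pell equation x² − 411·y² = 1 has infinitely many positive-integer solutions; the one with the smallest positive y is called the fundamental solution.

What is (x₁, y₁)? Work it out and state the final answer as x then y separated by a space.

[20; 3,1,1,1,19,1,1,1,3,40] for √411; ℓ=10 ⇒ convergent index 9
a_0=20:  p_0=20·1+0=20,  q_0=20·0+1=1
…
a_2=1:  p_2=1·61+20=81,  q_2=1·3+1=4
…
a_7=1:  p_7=1·4602+4379=8981,  q_7=1·227+216=443
a_8=1:  p_8=1·8981+4602=13583,  q_8=1·443+227=670
a_9=3:  p_9=3·13583+8981=49730,  q_9=3·670+443=2453
(x₁, y₁) = (49730, 2453);  49730² − 411·2453² = 1 ✓

49730 2453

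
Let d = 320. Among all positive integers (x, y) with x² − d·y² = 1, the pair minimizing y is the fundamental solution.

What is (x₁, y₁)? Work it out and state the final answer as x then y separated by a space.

[17; 1,7,1,34] for √320; ℓ=4 ⇒ convergent index 3
a_0=17:  p_0=17·1+0=17,  q_0=17·0+1=1
…
a_2=7:  p_2=7·18+17=143,  q_2=7·1+1=8
a_3=1:  p_3=1·143+18=161,  q_3=1·8+1=9
(x₁, y₁) = (161, 9);  161² − 320·9² = 1 ✓

161 9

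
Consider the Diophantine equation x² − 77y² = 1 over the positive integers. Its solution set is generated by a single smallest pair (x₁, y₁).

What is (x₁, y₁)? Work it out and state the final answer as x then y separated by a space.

d=77: √d = [8; 1,3,2,3,1,16] (ℓ=6, even), read p_5/q_5
a_0=8:  p_0=8·1+0=8,  q_0=8·0+1=1
…
a_2=3:  p_2=3·9+8=35,  q_2=3·1+1=4
a_3=2:  p_3=2·35+9=79,  q_3=2·4+1=9
a_4=3:  p_4=3·79+35=272,  q_4=3·9+4=31
a_5=1:  p_5=1·272+79=351,  q_5=1·31+9=40
(x₁, y₁) = (351, 40);  351² − 77·40² = 1 ✓

351 40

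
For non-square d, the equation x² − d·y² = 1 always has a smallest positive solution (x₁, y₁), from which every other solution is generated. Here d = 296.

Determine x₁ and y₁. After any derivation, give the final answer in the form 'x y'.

3699 215

√296 = [17; 4,1,7,1,4,34, …], period ℓ=6 (even) → k=5
step 0: (17, 1)  from 17·(1,0) + (0,1)
…
step 2: (86, 5)  from 1·(69,4) + (17,1)
step 3: (671, 39)  from 7·(86,5) + (69,4)
step 4: (757, 44)  from 1·(671,39) + (86,5)
step 5: (3699, 215)  from 4·(757,44) + (671,39)
→ (3699, 215).  Check: 3699²=13682601, 296·215²=13682600, difference 1.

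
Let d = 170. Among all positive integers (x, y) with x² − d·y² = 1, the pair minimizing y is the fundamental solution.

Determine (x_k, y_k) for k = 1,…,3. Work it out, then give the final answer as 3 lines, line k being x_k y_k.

√170 → a₀=13, period (26); ℓ=1 odd so k=1
i=0: a=13 ⇒ p=13, q=1
i=1: a=26 ⇒ p=339, q=26
(x₁, y₁) = (339, 26);  339² − 170·26² = 1 ✓
n=2: (339,26)∘(339,26) = (339·339+170·26·26, 339·26+26·339) = (229841,17628)
n=3: (229841,17628)∘(339,26) = (339·229841+170·26·17628, 339·17628+26·229841) = (155831859,11951758)

339 26
229841 17628
155831859 11951758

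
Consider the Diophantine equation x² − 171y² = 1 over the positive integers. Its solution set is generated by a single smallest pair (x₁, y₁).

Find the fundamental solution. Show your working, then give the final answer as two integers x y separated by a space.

170 13

√171 = [13; 13,26, …], period ℓ=2 (even) → k=1
a_0=13:  p_0=13·1+0=13,  q_0=13·0+1=1
a_1=13:  p_1=13·13+1=170,  q_1=13·1+0=13
→ (170, 13).  Check: 170²=28900, 171·13²=28899, difference 1.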